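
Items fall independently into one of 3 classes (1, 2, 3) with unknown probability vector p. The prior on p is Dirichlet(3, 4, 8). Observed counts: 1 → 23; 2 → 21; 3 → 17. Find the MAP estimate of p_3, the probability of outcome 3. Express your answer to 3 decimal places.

MAP estimate: 0.329

The posterior is Dirichlet(αᵢ + nᵢ) = Dirichlet(26, 25, 25).
For a Dirichlet(a₁,…,a_K) with all aᵢ > 1, the mode has j-th component (aⱼ − 1)/(Σaᵢ − K).
Here Σaᵢ = 76 and K = 3, so p_3 = (25 − 1)/(76 − 3) = 24/73 ≈ 0.329.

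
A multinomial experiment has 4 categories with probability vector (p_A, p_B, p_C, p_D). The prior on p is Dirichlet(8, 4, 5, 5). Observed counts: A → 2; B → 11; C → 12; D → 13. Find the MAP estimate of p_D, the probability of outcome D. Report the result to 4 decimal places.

MAP estimate of p_D = 0.3036

The posterior is Dirichlet(αᵢ + nᵢ) = Dirichlet(10, 15, 17, 18).
For a Dirichlet(a₁,…,a_K) with all aᵢ > 1, the mode has j-th component (aⱼ − 1)/(Σaᵢ − K).
Here Σaᵢ = 60 and K = 4, so p_D = (18 − 1)/(60 − 4) = 17/56 ≈ 0.3036.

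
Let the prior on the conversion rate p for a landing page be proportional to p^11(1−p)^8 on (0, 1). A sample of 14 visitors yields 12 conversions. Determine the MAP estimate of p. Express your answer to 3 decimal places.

The prior density ∝ p^11(1−p)^8 is the kernel of Beta(12, 9).
Data: 12 successes in 14 trials. The binomial likelihood contributes p^12(1−p)^2, so the posterior is Beta(12+12, 9+2) = Beta(24, 11).
For Beta(a, b) with a, b > 1 the mode is (a−1)/(a+b−2) = 23/33 ≈ 0.697.

p̂_MAP = 0.697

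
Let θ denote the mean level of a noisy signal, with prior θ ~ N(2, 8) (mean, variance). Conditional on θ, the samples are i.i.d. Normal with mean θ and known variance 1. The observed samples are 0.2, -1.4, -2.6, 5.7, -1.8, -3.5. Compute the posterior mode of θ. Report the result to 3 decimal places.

θ̂_MAP = -0.514

n = 6; x̄ = (0.2 + (-1.4) + (-2.6) + 5.7 + (-1.8) + (-3.5))/6 = -3.4/6 = -17/30 ≈ -0.5667.
For a Normal prior and Normal likelihood with known variance, the posterior is Normal; its mode equals its mean, the precision-weighted average.
Prior precision 1/σ₀² = 1/8 = 0.125; data precision n/σ² = 6/1 = 6.
θ̂ = (0.125·2 + 6·(-17/30)) / (0.125 + 6) = (-3.15)/6.125 = -18/35 ≈ -0.514.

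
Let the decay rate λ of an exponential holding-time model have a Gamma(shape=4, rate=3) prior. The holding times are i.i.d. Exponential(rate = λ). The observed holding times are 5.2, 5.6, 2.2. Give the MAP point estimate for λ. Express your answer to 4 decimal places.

The Exponential(rate=λ) likelihood is ∝ λ^n e^(−λΣtᵢ). Here n = 3 and Σtᵢ = 5.2 + 5.6 + 2.2 = 13.
Posterior ∝ λ^3e^(−3λ) · λ^3e^(−13λ) = λ^6e^(−16λ), i.e. Gamma(7, 16).
Mode = (a−1)/b = 6/16 ≈ 0.3750.

λ̂_MAP = 0.3750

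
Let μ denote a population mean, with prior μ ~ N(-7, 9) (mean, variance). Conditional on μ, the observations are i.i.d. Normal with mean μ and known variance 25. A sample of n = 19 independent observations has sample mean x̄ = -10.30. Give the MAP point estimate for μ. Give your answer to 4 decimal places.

n = 19, x̄ = -10.30.
For a Normal prior and Normal likelihood with known variance, the posterior is Normal; its mode equals its mean, the precision-weighted average.
Prior precision 1/σ₀² = 1/9; data precision n/σ² = 19/25 = 0.76.
μ̂ = ((1/9)·(-7) + 0.76·(-10.3)) / (1/9 + 0.76) = (-19363/2250)/(196/225) = -19363/1960 ≈ -9.8791.

μ̂_MAP = -9.8791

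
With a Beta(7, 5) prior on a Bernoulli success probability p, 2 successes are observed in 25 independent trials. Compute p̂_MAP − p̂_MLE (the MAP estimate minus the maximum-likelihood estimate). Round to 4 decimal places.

MAP − MLE = 0.1486

Posterior is Beta(9, 28); MAP = (9−1)/(37−2) = 8/35 ≈ 0.22857.
MLE ignores the prior: p̂_MLE = k/n = 2/25 ≈ 0.08000.
Difference = 8/35 − 2/25 = 26/175 ≈ 0.1486.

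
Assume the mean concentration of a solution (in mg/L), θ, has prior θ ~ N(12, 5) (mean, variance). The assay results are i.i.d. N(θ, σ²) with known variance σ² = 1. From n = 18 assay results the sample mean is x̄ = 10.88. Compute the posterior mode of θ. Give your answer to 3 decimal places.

θ̂_MAP = 10.892

n = 18, x̄ = 10.88.
For a Normal prior and Normal likelihood with known variance, the posterior is Normal; its mode equals its mean, the precision-weighted average.
Prior precision 1/σ₀² = 1/5 = 0.2; data precision n/σ² = 18/1 = 18.
θ̂ = (0.2·12 + 18·10.88) / (0.2 + 18) = 198.24/18.2 = 708/65 ≈ 10.892.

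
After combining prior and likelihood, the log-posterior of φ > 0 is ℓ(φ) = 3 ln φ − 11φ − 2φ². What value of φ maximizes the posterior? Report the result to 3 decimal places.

ℓ'(φ) = 3/φ − 11 − 4φ. Setting this to zero and multiplying by φ: 4φ² + 11φ − 3 = 0.
φ = (−11 + √(11² + 4·4·3)) / (2·4) = (−11 + √169) / 8 = (−11 + 13)/8 = 1/4.
ℓ''(φ) = −3/φ² − 4 < 0, confirming a maximum.

φ̂_MAP = 0.250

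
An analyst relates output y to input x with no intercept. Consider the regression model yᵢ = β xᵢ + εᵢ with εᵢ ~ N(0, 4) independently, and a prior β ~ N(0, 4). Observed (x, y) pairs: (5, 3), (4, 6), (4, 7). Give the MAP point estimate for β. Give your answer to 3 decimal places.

log p(β | y) = −Σ(yᵢ − βxᵢ)²/(2·4) − β²/(2·4) + const.
Setting the derivative to zero: Σxᵢ(yᵢ − βxᵢ)/4 − β/4 = 0, so β = Σxᵢyᵢ / (Σxᵢ² + σ²/τ²).
Σxᵢyᵢ = 5·3 + 4·6 + 4·7 = 67; Σxᵢ² = 57; σ²/τ² = 1.
β̂_MAP = 67 / (57 + 1) = 67/58 ≈ 1.155.

β̂_MAP = 1.155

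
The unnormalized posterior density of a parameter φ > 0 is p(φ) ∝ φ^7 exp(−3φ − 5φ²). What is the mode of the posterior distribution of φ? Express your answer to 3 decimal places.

ℓ'(φ) = 7/φ − 3 − 10φ. Setting this to zero and multiplying by φ: 10φ² + 3φ − 7 = 0.
φ = (−3 + √(3² + 4·10·7)) / (2·10) = (−3 + √289) / 20 = (−3 + 17)/20 = 7/10.
ℓ''(φ) = −7/φ² − 10 < 0, confirming a maximum.

φ̂_MAP = 0.700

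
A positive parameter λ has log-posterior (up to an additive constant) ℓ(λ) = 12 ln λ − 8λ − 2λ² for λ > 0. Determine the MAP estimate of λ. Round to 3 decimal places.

ℓ'(λ) = 12/λ − 8 − 4λ. Setting this to zero and multiplying by λ: 4λ² + 8λ − 12 = 0.
λ = (−8 + √(8² + 4·4·12)) / (2·4) = (−8 + √256) / 8 = (−8 + 16)/8 = 1.
ℓ''(λ) = −12/λ² − 4 < 0, confirming a maximum.

λ̂_MAP = 1.000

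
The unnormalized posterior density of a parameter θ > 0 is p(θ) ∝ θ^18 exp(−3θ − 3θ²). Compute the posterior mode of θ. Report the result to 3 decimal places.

θ̂_MAP = 1.500

ℓ'(θ) = 18/θ − 3 − 6θ. Setting this to zero and multiplying by θ: 6θ² + 3θ − 18 = 0.
θ = (−3 + √(3² + 4·6·18)) / (2·6) = (−3 + √441) / 12 = (−3 + 21)/12 = 3/2.
ℓ''(θ) = −18/θ² − 6 < 0, confirming a maximum.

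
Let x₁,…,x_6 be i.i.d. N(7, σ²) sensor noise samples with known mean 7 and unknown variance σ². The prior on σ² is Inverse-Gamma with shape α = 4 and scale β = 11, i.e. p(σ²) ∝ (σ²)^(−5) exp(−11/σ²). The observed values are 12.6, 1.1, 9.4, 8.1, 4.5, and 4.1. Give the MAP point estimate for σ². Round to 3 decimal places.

Sum of squared deviations about the known mean: SS = (12.6−7)² + (1.1−7)² + (9.4−7)² + (8.1−7)² + (4.5−7)² + (4.1−7)² = 87.8.
The Normal likelihood contributes (σ²)^(−n/2) exp(−SS/(2σ²)), so the posterior is Inverse-Gamma(α + n/2, β + SS/2) = Inverse-Gamma(7, 54.9).
The mode of Inverse-Gamma(a, b) is b/(a+1) = 54.9/8 ≈ 6.863.

σ̂²_MAP = 6.863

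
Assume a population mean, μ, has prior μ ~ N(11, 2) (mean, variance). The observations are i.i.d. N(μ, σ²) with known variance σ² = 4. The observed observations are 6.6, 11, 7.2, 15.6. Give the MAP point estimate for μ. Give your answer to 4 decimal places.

n = 4; x̄ = (6.6 + 11 + 7.2 + 15.6)/4 = 40.4/4 = 10.1.
For a Normal prior and Normal likelihood with known variance, the posterior is Normal; its mode equals its mean, the precision-weighted average.
Prior precision 1/σ₀² = 1/2 = 0.5; data precision n/σ² = 4/4 = 1.
μ̂ = (0.5·11 + 1·10.1) / (0.5 + 1) = 15.6/1.5 = 10.4000.

μ̂_MAP = 10.4000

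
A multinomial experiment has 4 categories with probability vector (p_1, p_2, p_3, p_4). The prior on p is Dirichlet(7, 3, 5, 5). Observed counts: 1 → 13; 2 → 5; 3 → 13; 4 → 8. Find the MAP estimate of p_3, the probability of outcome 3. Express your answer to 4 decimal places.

The posterior is Dirichlet(αᵢ + nᵢ) = Dirichlet(20, 8, 18, 13).
For a Dirichlet(a₁,…,a_K) with all aᵢ > 1, the mode has j-th component (aⱼ − 1)/(Σaᵢ − K).
Here Σaᵢ = 59 and K = 4, so p_3 = (18 − 1)/(59 − 4) = 17/55 ≈ 0.3091.

MAP estimate: 0.3091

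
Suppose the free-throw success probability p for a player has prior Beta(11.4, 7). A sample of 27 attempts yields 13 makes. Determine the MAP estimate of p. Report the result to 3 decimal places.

p̂_MAP = 0.539

Prior: Beta(11.4, 7).
Data: 13 successes in 27 trials. The binomial likelihood contributes p^13(1−p)^14, so the posterior is Beta(11.4+13, 7+14) = Beta(24.4, 21).
For Beta(a, b) with a, b > 1 the mode is (a−1)/(a+b−2) = 23.4/43.4 ≈ 0.539.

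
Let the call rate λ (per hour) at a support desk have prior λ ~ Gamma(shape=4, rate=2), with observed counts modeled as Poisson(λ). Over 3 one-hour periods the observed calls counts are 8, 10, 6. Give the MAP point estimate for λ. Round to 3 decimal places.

λ̂_MAP = 5.400

Σxᵢ = 8+10+6 = 24, with n = 3.
Posterior ∝ λ^3e^(−2λ) · λ^24e^(−3λ) = λ^27e^(−5λ), i.e. Gamma(shape=28, rate=5).
The mode of a Gamma(a, b) with a ≥ 1 (shape–rate) is (a−1)/b = 27/5 ≈ 5.400.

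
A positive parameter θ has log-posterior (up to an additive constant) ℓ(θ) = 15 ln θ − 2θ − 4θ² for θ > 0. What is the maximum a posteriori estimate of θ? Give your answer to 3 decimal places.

ℓ'(θ) = 15/θ − 2 − 8θ. Setting this to zero and multiplying by θ: 8θ² + 2θ − 15 = 0.
θ = (−2 + √(2² + 4·8·15)) / (2·8) = (−2 + √484) / 16 = (−2 + 22)/16 = 5/4.
ℓ''(θ) = −15/θ² − 8 < 0, confirming a maximum.

θ̂_MAP = 1.250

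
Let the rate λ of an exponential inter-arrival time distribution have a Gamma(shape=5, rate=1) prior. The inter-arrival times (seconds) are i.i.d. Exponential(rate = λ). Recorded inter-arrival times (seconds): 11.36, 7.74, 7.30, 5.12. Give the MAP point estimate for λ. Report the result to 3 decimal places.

The Exponential(rate=λ) likelihood is ∝ λ^n e^(−λΣtᵢ). Here n = 4 and Σtᵢ = 11.36 + 7.74 + 7.30 + 5.12 = 31.52.
Posterior ∝ λ^4e^(−1λ) · λ^4e^(−31.52λ) = λ^8e^(−32.52λ), i.e. Gamma(9, 32.52).
Mode = (a−1)/b = 8/32.52 ≈ 0.246.

λ̂_MAP = 0.246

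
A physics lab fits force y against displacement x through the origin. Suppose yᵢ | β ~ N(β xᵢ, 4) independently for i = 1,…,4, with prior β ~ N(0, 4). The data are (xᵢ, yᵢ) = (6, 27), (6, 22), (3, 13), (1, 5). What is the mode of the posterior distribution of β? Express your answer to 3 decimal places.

β̂_MAP = 4.072

log p(β | y) = −Σ(yᵢ − βxᵢ)²/(2·4) − β²/(2·4) + const.
Setting the derivative to zero: Σxᵢ(yᵢ − βxᵢ)/4 − β/4 = 0, so β = Σxᵢyᵢ / (Σxᵢ² + σ²/τ²).
Σxᵢyᵢ = 6·27 + 6·22 + 3·13 + 1·5 = 338; Σxᵢ² = 82; σ²/τ² = 1.
β̂_MAP = 338 / (82 + 1) = 338/83 ≈ 4.072.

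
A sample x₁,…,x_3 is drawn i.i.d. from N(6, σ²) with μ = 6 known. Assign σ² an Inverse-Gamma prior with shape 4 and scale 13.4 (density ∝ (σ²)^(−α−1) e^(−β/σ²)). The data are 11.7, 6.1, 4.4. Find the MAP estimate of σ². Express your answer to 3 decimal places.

σ̂²_MAP = 4.758

Sum of squared deviations about the known mean: SS = (11.7−6)² + (6.1−6)² + (4.4−6)² = 35.06.
The Normal likelihood contributes (σ²)^(−n/2) exp(−SS/(2σ²)), so the posterior is Inverse-Gamma(α + n/2, β + SS/2) = Inverse-Gamma(5.5, 30.93).
The mode of Inverse-Gamma(a, b) is b/(a+1) = 30.93/6.5 ≈ 4.758.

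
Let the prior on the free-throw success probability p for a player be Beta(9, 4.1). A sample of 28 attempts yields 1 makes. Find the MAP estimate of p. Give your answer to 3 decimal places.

Prior: Beta(9, 4.1).
Data: 1 success in 28 trials. The binomial likelihood contributes p(1−p)^27, so the posterior is Beta(9+1, 4.1+27) = Beta(10, 31.1).
For Beta(a, b) with a, b > 1 the mode is (a−1)/(a+b−2) = 9/39.1 ≈ 0.230.

p̂_MAP = 0.230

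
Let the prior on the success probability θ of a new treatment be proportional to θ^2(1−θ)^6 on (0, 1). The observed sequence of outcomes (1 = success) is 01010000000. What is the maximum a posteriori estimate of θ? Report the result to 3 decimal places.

The prior density ∝ θ^2(1−θ)^6 is the kernel of Beta(3, 7).
Data: 2 successes in 11 trials (from the sequence). The binomial likelihood contributes θ^2(1−θ)^9, so the posterior is Beta(3+2, 7+9) = Beta(5, 16).
For Beta(a, b) with a, b > 1 the mode is (a−1)/(a+b−2) = 4/19 ≈ 0.211.

θ̂_MAP = 0.211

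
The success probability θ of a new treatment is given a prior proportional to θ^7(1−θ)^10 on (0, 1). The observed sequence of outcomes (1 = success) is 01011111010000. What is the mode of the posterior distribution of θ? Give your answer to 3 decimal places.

The prior density ∝ θ^7(1−θ)^10 is the kernel of Beta(8, 11).
Data: 7 successes in 14 trials (from the sequence). The binomial likelihood contributes θ^7(1−θ)^7, so the posterior is Beta(8+7, 11+7) = Beta(15, 18).
For Beta(a, b) with a, b > 1 the mode is (a−1)/(a+b−2) = 14/31 ≈ 0.452.

θ̂_MAP = 0.452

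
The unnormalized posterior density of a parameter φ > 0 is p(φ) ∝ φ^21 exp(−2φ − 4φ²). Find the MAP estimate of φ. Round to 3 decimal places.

ℓ'(φ) = 21/φ − 2 − 8φ. Setting this to zero and multiplying by φ: 8φ² + 2φ − 21 = 0.
φ = (−2 + √(2² + 4·8·21)) / (2·8) = (−2 + √676) / 16 = (−2 + 26)/16 = 3/2.
ℓ''(φ) = −21/φ² − 8 < 0, confirming a maximum.

φ̂_MAP = 1.500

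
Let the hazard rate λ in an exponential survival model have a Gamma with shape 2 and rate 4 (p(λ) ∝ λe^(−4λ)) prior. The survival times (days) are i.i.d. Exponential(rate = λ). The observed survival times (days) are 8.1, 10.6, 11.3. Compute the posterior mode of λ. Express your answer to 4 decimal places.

λ̂_MAP = 0.1176

The Exponential(rate=λ) likelihood is ∝ λ^n e^(−λΣtᵢ). Here n = 3 and Σtᵢ = 8.1 + 10.6 + 11.3 = 30.
Posterior ∝ λe^(−4λ) · λ^3e^(−30λ) = λ^4e^(−34λ), i.e. Gamma(5, 34).
Mode = (a−1)/b = 4/34 ≈ 0.1176.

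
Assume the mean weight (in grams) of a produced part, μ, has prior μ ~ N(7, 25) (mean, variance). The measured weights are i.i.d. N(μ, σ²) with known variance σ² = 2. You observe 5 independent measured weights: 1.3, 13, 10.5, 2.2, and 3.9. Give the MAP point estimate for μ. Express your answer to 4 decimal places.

μ̂_MAP = 6.1929

n = 5; x̄ = (1.3 + 13 + 10.5 + 2.2 + 3.9)/5 = 30.9/5 = 6.18.
For a Normal prior and Normal likelihood with known variance, the posterior is Normal; its mode equals its mean, the precision-weighted average.
Prior precision 1/σ₀² = 1/25 = 0.04; data precision n/σ² = 5/2 = 2.5.
μ̂ = (0.04·7 + 2.5·6.18) / (0.04 + 2.5) = 15.73/2.54 = 1573/254 ≈ 6.1929.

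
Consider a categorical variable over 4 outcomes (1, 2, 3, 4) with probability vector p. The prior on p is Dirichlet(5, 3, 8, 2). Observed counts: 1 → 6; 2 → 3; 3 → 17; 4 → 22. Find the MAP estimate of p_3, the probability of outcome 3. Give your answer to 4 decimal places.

MAP estimate: 0.3871

The posterior is Dirichlet(αᵢ + nᵢ) = Dirichlet(11, 6, 25, 24).
For a Dirichlet(a₁,…,a_K) with all aᵢ > 1, the mode has j-th component (aⱼ − 1)/(Σaᵢ − K).
Here Σaᵢ = 66 and K = 4, so p_3 = (25 − 1)/(66 − 4) = 24/62 ≈ 0.3871.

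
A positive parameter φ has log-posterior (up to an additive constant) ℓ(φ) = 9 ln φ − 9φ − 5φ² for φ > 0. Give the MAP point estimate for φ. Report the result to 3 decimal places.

ℓ'(φ) = 9/φ − 9 − 10φ. Setting this to zero and multiplying by φ: 10φ² + 9φ − 9 = 0.
φ = (−9 + √(9² + 4·10·9)) / (2·10) = (−9 + √441) / 20 = (−9 + 21)/20 = 3/5.
ℓ''(φ) = −9/φ² − 10 < 0, confirming a maximum.

φ̂_MAP = 0.600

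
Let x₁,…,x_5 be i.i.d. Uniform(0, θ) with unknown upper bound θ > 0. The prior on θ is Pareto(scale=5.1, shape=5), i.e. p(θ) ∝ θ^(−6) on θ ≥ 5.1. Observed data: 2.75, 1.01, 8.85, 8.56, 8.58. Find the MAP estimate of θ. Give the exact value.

The Uniform(0, θ) likelihood is θ^(−n) for θ ≥ max(xᵢ), zero otherwise. Here max(xᵢ) = 8.85.
Posterior ∝ θ^(−6) · θ^(−5) = θ^(−11) on θ ≥ max(5.1, 8.85) = 8.85.
This density is strictly decreasing in θ, so the posterior mode lies at the lower boundary of the support.

θ̂_MAP = 8.85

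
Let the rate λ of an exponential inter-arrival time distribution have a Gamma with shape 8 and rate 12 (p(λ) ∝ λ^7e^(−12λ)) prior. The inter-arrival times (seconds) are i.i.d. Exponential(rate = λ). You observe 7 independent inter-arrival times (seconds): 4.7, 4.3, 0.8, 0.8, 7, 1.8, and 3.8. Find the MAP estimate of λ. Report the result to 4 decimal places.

The Exponential(rate=λ) likelihood is ∝ λ^n e^(−λΣtᵢ). Here n = 7 and Σtᵢ = 4.7 + 4.3 + 0.8 + 0.8 + 7 + 1.8 + 3.8 = 23.2.
Posterior ∝ λ^7e^(−12λ) · λ^7e^(−23.2λ) = λ^14e^(−35.2λ), i.e. Gamma(15, 35.2).
Mode = (a−1)/b = 14/35.2 ≈ 0.3977.

λ̂_MAP = 0.3977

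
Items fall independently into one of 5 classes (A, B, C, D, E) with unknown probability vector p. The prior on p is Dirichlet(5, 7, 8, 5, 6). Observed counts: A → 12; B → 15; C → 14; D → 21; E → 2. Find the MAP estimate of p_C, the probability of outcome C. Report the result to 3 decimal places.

MAP estimate of p_C = 0.233

The posterior is Dirichlet(αᵢ + nᵢ) = Dirichlet(17, 22, 22, 26, 8).
For a Dirichlet(a₁,…,a_K) with all aᵢ > 1, the mode has j-th component (aⱼ − 1)/(Σaᵢ − K).
Here Σaᵢ = 95 and K = 5, so p_C = (22 − 1)/(95 − 5) = 21/90 ≈ 0.233.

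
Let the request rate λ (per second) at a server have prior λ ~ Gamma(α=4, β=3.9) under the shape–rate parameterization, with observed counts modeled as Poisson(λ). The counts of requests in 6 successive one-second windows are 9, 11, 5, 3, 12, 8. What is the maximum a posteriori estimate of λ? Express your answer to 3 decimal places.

λ̂_MAP = 5.152

Σxᵢ = 9+11+5+3+12+8 = 48, with n = 6.
Posterior ∝ λ^3e^(−3.9λ) · λ^48e^(−6λ) = λ^51e^(−9.9λ), i.e. Gamma(shape=52, rate=9.9).
The mode of a Gamma(a, b) with a ≥ 1 (shape–rate) is (a−1)/b = 51/9.9 ≈ 5.152.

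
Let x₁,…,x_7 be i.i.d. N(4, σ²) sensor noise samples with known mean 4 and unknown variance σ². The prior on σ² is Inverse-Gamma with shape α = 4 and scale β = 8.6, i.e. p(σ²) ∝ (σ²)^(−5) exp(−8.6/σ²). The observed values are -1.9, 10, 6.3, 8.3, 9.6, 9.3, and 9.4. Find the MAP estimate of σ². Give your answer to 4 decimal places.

Sum of squared deviations about the known mean: SS = (-1.9−4)² + (10−4)² + (6.3−4)² + (8.3−4)² + (9.6−4)² + (9.3−4)² + (9.4−4)² = 183.2.
The Normal likelihood contributes (σ²)^(−n/2) exp(−SS/(2σ²)), so the posterior is Inverse-Gamma(α + n/2, β + SS/2) = Inverse-Gamma(7.5, 100.2).
The mode of Inverse-Gamma(a, b) is b/(a+1) = 100.2/8.5 ≈ 11.7882.

σ̂²_MAP = 11.7882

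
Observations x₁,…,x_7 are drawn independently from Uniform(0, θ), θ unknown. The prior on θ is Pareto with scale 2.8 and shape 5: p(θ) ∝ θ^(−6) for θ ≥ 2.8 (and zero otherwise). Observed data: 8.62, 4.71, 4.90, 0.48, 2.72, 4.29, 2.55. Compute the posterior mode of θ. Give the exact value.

The Uniform(0, θ) likelihood is θ^(−n) for θ ≥ max(xᵢ), zero otherwise. Here max(xᵢ) = 8.62.
Posterior ∝ θ^(−6) · θ^(−7) = θ^(−13) on θ ≥ max(2.8, 8.62) = 8.62.
This density is strictly decreasing in θ, so the posterior mode lies at the lower boundary of the support.

θ̂_MAP = 8.62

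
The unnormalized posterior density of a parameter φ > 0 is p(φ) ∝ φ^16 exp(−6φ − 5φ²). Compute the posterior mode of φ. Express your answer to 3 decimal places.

ℓ'(φ) = 16/φ − 6 − 10φ. Setting this to zero and multiplying by φ: 10φ² + 6φ − 16 = 0.
φ = (−6 + √(6² + 4·10·16)) / (2·10) = (−6 + √676) / 20 = (−6 + 26)/20 = 1.
ℓ''(φ) = −16/φ² − 10 < 0, confirming a maximum.

φ̂_MAP = 1.000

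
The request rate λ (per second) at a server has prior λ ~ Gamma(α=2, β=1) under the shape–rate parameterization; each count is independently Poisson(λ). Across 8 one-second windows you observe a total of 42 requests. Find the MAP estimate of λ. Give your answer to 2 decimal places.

Σxᵢ = 42, n = 8.
Posterior ∝ λe^(−1λ) · λ^42e^(−8λ) = λ^43e^(−9λ), i.e. Gamma(shape=44, rate=9).
The mode of a Gamma(a, b) with a ≥ 1 (shape–rate) is (a−1)/b = 43/9 ≈ 4.78.

λ̂_MAP = 4.78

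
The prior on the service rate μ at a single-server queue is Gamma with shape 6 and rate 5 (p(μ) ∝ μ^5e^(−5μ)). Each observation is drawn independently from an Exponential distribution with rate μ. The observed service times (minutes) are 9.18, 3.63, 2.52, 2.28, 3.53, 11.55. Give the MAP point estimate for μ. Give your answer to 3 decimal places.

μ̂_MAP = 0.292

The Exponential(rate=μ) likelihood is ∝ μ^n e^(−μΣtᵢ). Here n = 6 and Σtᵢ = 9.18 + 3.63 + 2.52 + 2.28 + 3.53 + 11.55 = 32.69.
Posterior ∝ μ^5e^(−5μ) · μ^6e^(−32.69μ) = μ^11e^(−37.69μ), i.e. Gamma(12, 37.69).
Mode = (a−1)/b = 11/37.69 ≈ 0.292.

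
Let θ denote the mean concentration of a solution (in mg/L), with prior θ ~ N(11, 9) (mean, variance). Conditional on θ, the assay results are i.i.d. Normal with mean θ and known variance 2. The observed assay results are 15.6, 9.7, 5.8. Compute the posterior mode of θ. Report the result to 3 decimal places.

θ̂_MAP = 10.410

n = 3; x̄ = (15.6 + 9.7 + 5.8)/3 = 31.1/3 = 311/30 ≈ 10.3667.
For a Normal prior and Normal likelihood with known variance, the posterior is Normal; its mode equals its mean, the precision-weighted average.
Prior precision 1/σ₀² = 1/9; data precision n/σ² = 3/2 = 1.5.
θ̂ = ((1/9)·11 + 1.5·(311/30)) / (1/9 + 1.5) = (3019/180)/(29/18) = 3019/290 ≈ 10.410.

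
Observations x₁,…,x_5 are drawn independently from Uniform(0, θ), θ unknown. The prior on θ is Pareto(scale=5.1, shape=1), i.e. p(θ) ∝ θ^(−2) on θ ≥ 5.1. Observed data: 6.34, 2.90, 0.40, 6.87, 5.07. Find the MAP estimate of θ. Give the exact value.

θ̂_MAP = 6.87

The Uniform(0, θ) likelihood is θ^(−n) for θ ≥ max(xᵢ), zero otherwise. Here max(xᵢ) = 6.87.
Posterior ∝ θ^(−2) · θ^(−5) = θ^(−7) on θ ≥ max(5.1, 6.87) = 6.87.
This density is strictly decreasing in θ, so the posterior mode lies at the lower boundary of the support.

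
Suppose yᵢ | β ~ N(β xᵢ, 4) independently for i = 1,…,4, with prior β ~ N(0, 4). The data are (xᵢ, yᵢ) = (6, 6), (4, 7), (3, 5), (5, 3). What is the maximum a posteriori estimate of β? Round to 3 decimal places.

log p(β | y) = −Σ(yᵢ − βxᵢ)²/(2·4) − β²/(2·4) + const.
Setting the derivative to zero: Σxᵢ(yᵢ − βxᵢ)/4 − β/4 = 0, so β = Σxᵢyᵢ / (Σxᵢ² + σ²/τ²).
Σxᵢyᵢ = 6·6 + 4·7 + 3·5 + 5·3 = 94; Σxᵢ² = 86; σ²/τ² = 1.
β̂_MAP = 94 / (86 + 1) = 94/87 ≈ 1.080.

β̂_MAP = 1.080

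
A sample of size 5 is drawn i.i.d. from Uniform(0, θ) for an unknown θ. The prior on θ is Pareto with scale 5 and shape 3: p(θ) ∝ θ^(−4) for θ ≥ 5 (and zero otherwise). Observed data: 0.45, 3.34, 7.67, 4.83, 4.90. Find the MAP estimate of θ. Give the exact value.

The Uniform(0, θ) likelihood is θ^(−n) for θ ≥ max(xᵢ), zero otherwise. Here max(xᵢ) = 7.67.
Posterior ∝ θ^(−4) · θ^(−5) = θ^(−9) on θ ≥ max(5, 7.67) = 7.67.
This density is strictly decreasing in θ, so the posterior mode lies at the lower boundary of the support.

θ̂_MAP = 7.67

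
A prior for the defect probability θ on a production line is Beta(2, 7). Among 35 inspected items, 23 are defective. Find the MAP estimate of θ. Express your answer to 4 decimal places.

Prior: Beta(2, 7).
Data: 23 successes in 35 trials. The binomial likelihood contributes θ^23(1−θ)^12, so the posterior is Beta(2+23, 7+12) = Beta(25, 19).
For Beta(a, b) with a, b > 1 the mode is (a−1)/(a+b−2) = 24/42 ≈ 0.5714.

θ̂_MAP = 0.5714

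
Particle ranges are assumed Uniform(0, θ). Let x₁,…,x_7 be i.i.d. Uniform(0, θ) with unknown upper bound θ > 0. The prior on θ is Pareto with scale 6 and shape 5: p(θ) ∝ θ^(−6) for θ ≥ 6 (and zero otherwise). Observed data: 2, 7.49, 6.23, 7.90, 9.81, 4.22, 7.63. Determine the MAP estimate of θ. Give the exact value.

θ̂_MAP = 9.81

The Uniform(0, θ) likelihood is θ^(−n) for θ ≥ max(xᵢ), zero otherwise. Here max(xᵢ) = 9.81.
Posterior ∝ θ^(−6) · θ^(−7) = θ^(−13) on θ ≥ max(6, 9.81) = 9.81.
This density is strictly decreasing in θ, so the posterior mode lies at the lower boundary of the support.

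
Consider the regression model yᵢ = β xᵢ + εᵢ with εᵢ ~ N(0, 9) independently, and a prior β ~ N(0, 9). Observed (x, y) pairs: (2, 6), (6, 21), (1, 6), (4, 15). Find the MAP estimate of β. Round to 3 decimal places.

log p(β | y) = −Σ(yᵢ − βxᵢ)²/(2·9) − β²/(2·9) + const.
Setting the derivative to zero: Σxᵢ(yᵢ − βxᵢ)/9 − β/9 = 0, so β = Σxᵢyᵢ / (Σxᵢ² + σ²/τ²).
Σxᵢyᵢ = 2·6 + 6·21 + 1·6 + 4·15 = 204; Σxᵢ² = 57; σ²/τ² = 1.
β̂_MAP = 204 / (57 + 1) = 204/58 ≈ 3.517.

β̂_MAP = 3.517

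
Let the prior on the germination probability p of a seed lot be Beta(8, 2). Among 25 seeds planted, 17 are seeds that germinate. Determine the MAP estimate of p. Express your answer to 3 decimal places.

Prior: Beta(8, 2).
Data: 17 successes in 25 trials. The binomial likelihood contributes p^17(1−p)^8, so the posterior is Beta(8+17, 2+8) = Beta(25, 10).
For Beta(a, b) with a, b > 1 the mode is (a−1)/(a+b−2) = 24/33 ≈ 0.727.

p̂_MAP = 0.727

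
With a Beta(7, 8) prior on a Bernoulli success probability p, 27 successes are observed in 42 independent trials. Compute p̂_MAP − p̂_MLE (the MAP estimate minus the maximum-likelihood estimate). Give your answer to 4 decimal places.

MAP − MLE = -0.0429

Posterior is Beta(34, 23); MAP = (34−1)/(57−2) = 33/55 ≈ 0.60000.
MLE ignores the prior: p̂_MLE = k/n = 27/42 ≈ 0.64286.
Difference = 33/55 − 27/42 = -3/70 ≈ -0.0429.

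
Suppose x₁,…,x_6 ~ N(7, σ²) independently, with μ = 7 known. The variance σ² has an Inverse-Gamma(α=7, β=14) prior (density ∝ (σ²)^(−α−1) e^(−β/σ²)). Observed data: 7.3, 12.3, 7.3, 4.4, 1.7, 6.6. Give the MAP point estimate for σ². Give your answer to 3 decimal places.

Sum of squared deviations about the known mean: SS = (7.3−7)² + (12.3−7)² + (7.3−7)² + (4.4−7)² + (1.7−7)² + (6.6−7)² = 63.28.
The Normal likelihood contributes (σ²)^(−n/2) exp(−SS/(2σ²)), so the posterior is Inverse-Gamma(α + n/2, β + SS/2) = Inverse-Gamma(10, 45.64).
The mode of Inverse-Gamma(a, b) is b/(a+1) = 45.64/11 ≈ 4.149.

σ̂²_MAP = 4.149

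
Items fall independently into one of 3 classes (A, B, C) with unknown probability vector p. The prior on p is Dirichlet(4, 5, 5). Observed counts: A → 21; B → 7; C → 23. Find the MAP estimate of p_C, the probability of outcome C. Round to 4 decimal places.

MAP estimate of p_C = 0.4355

The posterior is Dirichlet(αᵢ + nᵢ) = Dirichlet(25, 12, 28).
For a Dirichlet(a₁,…,a_K) with all aᵢ > 1, the mode has j-th component (aⱼ − 1)/(Σaᵢ − K).
Here Σaᵢ = 65 and K = 3, so p_C = (28 − 1)/(65 − 3) = 27/62 ≈ 0.4355.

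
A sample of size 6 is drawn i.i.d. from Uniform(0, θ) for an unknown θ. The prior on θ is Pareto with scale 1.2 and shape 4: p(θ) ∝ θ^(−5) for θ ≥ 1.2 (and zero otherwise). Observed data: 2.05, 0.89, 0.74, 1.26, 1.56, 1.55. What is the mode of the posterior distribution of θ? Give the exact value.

θ̂_MAP = 2.05

The Uniform(0, θ) likelihood is θ^(−n) for θ ≥ max(xᵢ), zero otherwise. Here max(xᵢ) = 2.05.
Posterior ∝ θ^(−5) · θ^(−6) = θ^(−11) on θ ≥ max(1.2, 2.05) = 2.05.
This density is strictly decreasing in θ, so the posterior mode lies at the lower boundary of the support.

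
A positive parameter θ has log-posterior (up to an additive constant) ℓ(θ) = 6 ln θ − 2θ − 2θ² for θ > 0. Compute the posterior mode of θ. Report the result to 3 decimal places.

θ̂_MAP = 1.000

ℓ'(θ) = 6/θ − 2 − 4θ. Setting this to zero and multiplying by θ: 4θ² + 2θ − 6 = 0.
θ = (−2 + √(2² + 4·4·6)) / (2·4) = (−2 + √100) / 8 = (−2 + 10)/8 = 1.
ℓ''(θ) = −6/θ² − 4 < 0, confirming a maximum.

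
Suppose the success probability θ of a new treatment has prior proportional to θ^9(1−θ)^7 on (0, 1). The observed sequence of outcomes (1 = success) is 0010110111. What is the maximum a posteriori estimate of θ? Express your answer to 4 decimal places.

The prior density ∝ θ^9(1−θ)^7 is the kernel of Beta(10, 8).
Data: 6 successes in 10 trials (from the sequence). The binomial likelihood contributes θ^6(1−θ)^4, so the posterior is Beta(10+6, 8+4) = Beta(16, 12).
For Beta(a, b) with a, b > 1 the mode is (a−1)/(a+b−2) = 15/26 ≈ 0.5769.

θ̂_MAP = 0.5769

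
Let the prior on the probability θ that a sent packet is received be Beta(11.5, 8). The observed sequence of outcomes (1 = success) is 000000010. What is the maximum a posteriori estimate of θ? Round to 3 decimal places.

Prior: Beta(11.5, 8).
Data: 1 success in 9 trials (from the sequence). The binomial likelihood contributes θ(1−θ)^8, so the posterior is Beta(11.5+1, 8+8) = Beta(12.5, 16).
For Beta(a, b) with a, b > 1 the mode is (a−1)/(a+b−2) = 11.5/26.5 ≈ 0.434.

θ̂_MAP = 0.434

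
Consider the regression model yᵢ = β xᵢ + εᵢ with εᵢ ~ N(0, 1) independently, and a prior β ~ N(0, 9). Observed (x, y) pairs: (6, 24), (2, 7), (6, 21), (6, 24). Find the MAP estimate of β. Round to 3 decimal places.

log p(β | y) = −Σ(yᵢ − βxᵢ)²/(2·1) − β²/(2·9) + const.
Setting the derivative to zero: Σxᵢ(yᵢ − βxᵢ)/1 − β/9 = 0, so β = Σxᵢyᵢ / (Σxᵢ² + σ²/τ²).
Σxᵢyᵢ = 6·24 + 2·7 + 6·21 + 6·24 = 428; Σxᵢ² = 112; σ²/τ² = 1/9.
β̂_MAP = 428 / (112 + 1/9) = 428/(1009/9) = 3852/1009 ≈ 3.818.

β̂_MAP = 3.818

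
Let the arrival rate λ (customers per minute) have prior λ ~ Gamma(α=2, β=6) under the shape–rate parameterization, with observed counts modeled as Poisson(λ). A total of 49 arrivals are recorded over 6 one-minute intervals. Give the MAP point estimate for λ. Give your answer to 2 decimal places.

Σxᵢ = 49, n = 6.
Posterior ∝ λe^(−6λ) · λ^49e^(−6λ) = λ^50e^(−12λ), i.e. Gamma(shape=51, rate=12).
The mode of a Gamma(a, b) with a ≥ 1 (shape–rate) is (a−1)/b = 50/12 ≈ 4.17.

λ̂_MAP = 4.17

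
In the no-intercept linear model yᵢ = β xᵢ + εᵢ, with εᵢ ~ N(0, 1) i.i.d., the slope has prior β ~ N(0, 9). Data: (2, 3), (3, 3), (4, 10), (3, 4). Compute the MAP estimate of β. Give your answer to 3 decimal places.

log p(β | y) = −Σ(yᵢ − βxᵢ)²/(2·1) − β²/(2·9) + const.
Setting the derivative to zero: Σxᵢ(yᵢ − βxᵢ)/1 − β/9 = 0, so β = Σxᵢyᵢ / (Σxᵢ² + σ²/τ²).
Σxᵢyᵢ = 2·3 + 3·3 + 4·10 + 3·4 = 67; Σxᵢ² = 38; σ²/τ² = 1/9.
β̂_MAP = 67 / (38 + 1/9) = 67/(343/9) = 603/343 ≈ 1.758.

β̂_MAP = 1.758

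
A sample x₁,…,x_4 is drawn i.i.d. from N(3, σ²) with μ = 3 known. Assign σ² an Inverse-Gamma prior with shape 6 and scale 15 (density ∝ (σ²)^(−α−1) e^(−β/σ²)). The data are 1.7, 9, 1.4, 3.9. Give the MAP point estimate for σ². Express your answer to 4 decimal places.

σ̂²_MAP = 3.9478

Sum of squared deviations about the known mean: SS = (1.7−3)² + (9−3)² + (1.4−3)² + (3.9−3)² = 41.06.
The Normal likelihood contributes (σ²)^(−n/2) exp(−SS/(2σ²)), so the posterior is Inverse-Gamma(α + n/2, β + SS/2) = Inverse-Gamma(8, 35.53).
The mode of Inverse-Gamma(a, b) is b/(a+1) = 35.53/9 ≈ 3.9478.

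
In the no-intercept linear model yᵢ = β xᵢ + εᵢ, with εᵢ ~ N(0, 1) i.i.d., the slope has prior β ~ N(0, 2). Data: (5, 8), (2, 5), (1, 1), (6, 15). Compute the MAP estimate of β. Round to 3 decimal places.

β̂_MAP = 2.120

log p(β | y) = −Σ(yᵢ − βxᵢ)²/(2·1) − β²/(2·2) + const.
Setting the derivative to zero: Σxᵢ(yᵢ − βxᵢ)/1 − β/2 = 0, so β = Σxᵢyᵢ / (Σxᵢ² + σ²/τ²).
Σxᵢyᵢ = 5·8 + 2·5 + 1·1 + 6·15 = 141; Σxᵢ² = 66; σ²/τ² = 0.5.
β̂_MAP = 141 / (66 + 0.5) = 141/66.5 ≈ 2.120.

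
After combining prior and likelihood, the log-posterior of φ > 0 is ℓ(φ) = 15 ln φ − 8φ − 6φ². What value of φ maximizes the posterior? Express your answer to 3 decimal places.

ℓ'(φ) = 15/φ − 8 − 12φ. Setting this to zero and multiplying by φ: 12φ² + 8φ − 15 = 0.
φ = (−8 + √(8² + 4·12·15)) / (2·12) = (−8 + √784) / 24 = (−8 + 28)/24 = 5/6.
ℓ''(φ) = −15/φ² − 12 < 0, confirming a maximum.

φ̂_MAP = 0.833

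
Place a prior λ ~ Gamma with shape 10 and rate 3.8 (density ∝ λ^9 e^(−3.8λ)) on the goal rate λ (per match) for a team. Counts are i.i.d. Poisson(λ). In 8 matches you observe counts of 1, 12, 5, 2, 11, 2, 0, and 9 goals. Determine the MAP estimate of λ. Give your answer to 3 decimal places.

λ̂_MAP = 4.322

Σxᵢ = 1+12+5+2+11+2+0+9 = 42, with n = 8.
Posterior ∝ λ^9e^(−3.8λ) · λ^42e^(−8λ) = λ^51e^(−11.8λ), i.e. Gamma(shape=52, rate=11.8).
The mode of a Gamma(a, b) with a ≥ 1 (shape–rate) is (a−1)/b = 51/11.8 ≈ 4.322.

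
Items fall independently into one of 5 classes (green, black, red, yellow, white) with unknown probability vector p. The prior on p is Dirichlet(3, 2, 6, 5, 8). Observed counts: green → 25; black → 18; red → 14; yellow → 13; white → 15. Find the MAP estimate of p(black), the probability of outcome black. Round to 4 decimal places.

MAP estimate of p(black) = 0.1827

The posterior is Dirichlet(αᵢ + nᵢ) = Dirichlet(28, 20, 20, 18, 23).
For a Dirichlet(a₁,…,a_K) with all aᵢ > 1, the mode has j-th component (aⱼ − 1)/(Σaᵢ − K).
Here Σaᵢ = 109 and K = 5, so p(black) = (20 − 1)/(109 − 5) = 19/104 ≈ 0.1827.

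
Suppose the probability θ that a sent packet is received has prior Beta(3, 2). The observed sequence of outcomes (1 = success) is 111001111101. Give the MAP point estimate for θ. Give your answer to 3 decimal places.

Prior: Beta(3, 2).
Data: 9 successes in 12 trials (from the sequence). The binomial likelihood contributes θ^9(1−θ)^3, so the posterior is Beta(3+9, 2+3) = Beta(12, 5).
For Beta(a, b) with a, b > 1 the mode is (a−1)/(a+b−2) = 11/15 ≈ 0.733.

θ̂_MAP = 0.733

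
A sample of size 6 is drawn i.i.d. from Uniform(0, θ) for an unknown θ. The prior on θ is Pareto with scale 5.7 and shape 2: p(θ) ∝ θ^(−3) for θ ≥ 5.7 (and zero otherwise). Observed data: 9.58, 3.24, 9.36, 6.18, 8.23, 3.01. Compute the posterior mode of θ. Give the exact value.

θ̂_MAP = 9.58

The Uniform(0, θ) likelihood is θ^(−n) for θ ≥ max(xᵢ), zero otherwise. Here max(xᵢ) = 9.58.
Posterior ∝ θ^(−3) · θ^(−6) = θ^(−9) on θ ≥ max(5.7, 9.58) = 9.58.
This density is strictly decreasing in θ, so the posterior mode lies at the lower boundary of the support.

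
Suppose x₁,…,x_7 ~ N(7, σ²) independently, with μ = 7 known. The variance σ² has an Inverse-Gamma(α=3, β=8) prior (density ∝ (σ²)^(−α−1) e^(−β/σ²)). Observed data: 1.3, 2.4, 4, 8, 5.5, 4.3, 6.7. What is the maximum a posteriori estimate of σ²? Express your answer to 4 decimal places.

σ̂²_MAP = 5.9520

Sum of squared deviations about the known mean: SS = (1.3−7)² + (2.4−7)² + (4−7)² + (8−7)² + (5.5−7)² + (4.3−7)² + (6.7−7)² = 73.28.
The Normal likelihood contributes (σ²)^(−n/2) exp(−SS/(2σ²)), so the posterior is Inverse-Gamma(α + n/2, β + SS/2) = Inverse-Gamma(6.5, 44.64).
The mode of Inverse-Gamma(a, b) is b/(a+1) = 44.64/7.5 ≈ 5.9520.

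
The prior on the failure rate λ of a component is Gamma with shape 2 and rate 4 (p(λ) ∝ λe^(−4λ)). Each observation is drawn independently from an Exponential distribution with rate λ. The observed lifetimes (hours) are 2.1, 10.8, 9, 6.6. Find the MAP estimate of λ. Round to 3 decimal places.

The Exponential(rate=λ) likelihood is ∝ λ^n e^(−λΣtᵢ). Here n = 4 and Σtᵢ = 2.1 + 10.8 + 9 + 6.6 = 28.5.
Posterior ∝ λe^(−4λ) · λ^4e^(−28.5λ) = λ^5e^(−32.5λ), i.e. Gamma(6, 32.5).
Mode = (a−1)/b = 5/32.5 ≈ 0.154.

λ̂_MAP = 0.154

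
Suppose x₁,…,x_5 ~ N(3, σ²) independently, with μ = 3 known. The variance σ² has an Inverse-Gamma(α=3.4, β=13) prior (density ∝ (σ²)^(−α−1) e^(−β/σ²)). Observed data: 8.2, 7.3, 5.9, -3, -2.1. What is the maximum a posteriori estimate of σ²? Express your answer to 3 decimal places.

Sum of squared deviations about the known mean: SS = (8.2−3)² + (7.3−3)² + (5.9−3)² + (-3−3)² + (-2.1−3)² = 115.95.
The Normal likelihood contributes (σ²)^(−n/2) exp(−SS/(2σ²)), so the posterior is Inverse-Gamma(α + n/2, β + SS/2) = Inverse-Gamma(5.9, 70.975).
The mode of Inverse-Gamma(a, b) is b/(a+1) = 70.975/6.9 ≈ 10.286.

σ̂²_MAP = 10.286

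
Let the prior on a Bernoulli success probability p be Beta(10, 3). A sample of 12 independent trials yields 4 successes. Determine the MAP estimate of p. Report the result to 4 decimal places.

p̂_MAP = 0.5652

Prior: Beta(10, 3).
Data: 4 successes in 12 trials. The binomial likelihood contributes p^4(1−p)^8, so the posterior is Beta(10+4, 3+8) = Beta(14, 11).
For Beta(a, b) with a, b > 1 the mode is (a−1)/(a+b−2) = 13/23 ≈ 0.5652.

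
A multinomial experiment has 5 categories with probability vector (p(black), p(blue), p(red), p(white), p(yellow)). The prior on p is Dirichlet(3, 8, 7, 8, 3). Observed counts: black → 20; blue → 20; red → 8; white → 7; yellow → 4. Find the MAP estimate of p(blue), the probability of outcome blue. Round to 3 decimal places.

The posterior is Dirichlet(αᵢ + nᵢ) = Dirichlet(23, 28, 15, 15, 7).
For a Dirichlet(a₁,…,a_K) with all aᵢ > 1, the mode has j-th component (aⱼ − 1)/(Σaᵢ − K).
Here Σaᵢ = 88 and K = 5, so p(blue) = (28 − 1)/(88 − 5) = 27/83 ≈ 0.325.

MAP estimate of p(blue) = 0.325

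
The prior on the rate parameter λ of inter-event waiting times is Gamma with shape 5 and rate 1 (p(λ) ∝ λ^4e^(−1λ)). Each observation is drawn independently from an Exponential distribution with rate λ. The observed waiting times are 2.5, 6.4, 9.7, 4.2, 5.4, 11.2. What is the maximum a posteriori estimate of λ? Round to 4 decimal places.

λ̂_MAP = 0.2475

The Exponential(rate=λ) likelihood is ∝ λ^n e^(−λΣtᵢ). Here n = 6 and Σtᵢ = 2.5 + 6.4 + 9.7 + 4.2 + 5.4 + 11.2 = 39.4.
Posterior ∝ λ^4e^(−1λ) · λ^6e^(−39.4λ) = λ^10e^(−40.4λ), i.e. Gamma(11, 40.4).
Mode = (a−1)/b = 10/40.4 ≈ 0.2475.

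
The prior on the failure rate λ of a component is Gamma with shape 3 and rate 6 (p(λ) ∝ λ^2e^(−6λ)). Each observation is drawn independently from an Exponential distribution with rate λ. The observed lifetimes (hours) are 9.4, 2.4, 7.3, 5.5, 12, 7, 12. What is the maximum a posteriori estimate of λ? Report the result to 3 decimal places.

λ̂_MAP = 0.146

The Exponential(rate=λ) likelihood is ∝ λ^n e^(−λΣtᵢ). Here n = 7 and Σtᵢ = 9.4 + 2.4 + 7.3 + 5.5 + 12 + 7 + 12 = 55.6.
Posterior ∝ λ^2e^(−6λ) · λ^7e^(−55.6λ) = λ^9e^(−61.6λ), i.e. Gamma(10, 61.6).
Mode = (a−1)/b = 9/61.6 ≈ 0.146.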